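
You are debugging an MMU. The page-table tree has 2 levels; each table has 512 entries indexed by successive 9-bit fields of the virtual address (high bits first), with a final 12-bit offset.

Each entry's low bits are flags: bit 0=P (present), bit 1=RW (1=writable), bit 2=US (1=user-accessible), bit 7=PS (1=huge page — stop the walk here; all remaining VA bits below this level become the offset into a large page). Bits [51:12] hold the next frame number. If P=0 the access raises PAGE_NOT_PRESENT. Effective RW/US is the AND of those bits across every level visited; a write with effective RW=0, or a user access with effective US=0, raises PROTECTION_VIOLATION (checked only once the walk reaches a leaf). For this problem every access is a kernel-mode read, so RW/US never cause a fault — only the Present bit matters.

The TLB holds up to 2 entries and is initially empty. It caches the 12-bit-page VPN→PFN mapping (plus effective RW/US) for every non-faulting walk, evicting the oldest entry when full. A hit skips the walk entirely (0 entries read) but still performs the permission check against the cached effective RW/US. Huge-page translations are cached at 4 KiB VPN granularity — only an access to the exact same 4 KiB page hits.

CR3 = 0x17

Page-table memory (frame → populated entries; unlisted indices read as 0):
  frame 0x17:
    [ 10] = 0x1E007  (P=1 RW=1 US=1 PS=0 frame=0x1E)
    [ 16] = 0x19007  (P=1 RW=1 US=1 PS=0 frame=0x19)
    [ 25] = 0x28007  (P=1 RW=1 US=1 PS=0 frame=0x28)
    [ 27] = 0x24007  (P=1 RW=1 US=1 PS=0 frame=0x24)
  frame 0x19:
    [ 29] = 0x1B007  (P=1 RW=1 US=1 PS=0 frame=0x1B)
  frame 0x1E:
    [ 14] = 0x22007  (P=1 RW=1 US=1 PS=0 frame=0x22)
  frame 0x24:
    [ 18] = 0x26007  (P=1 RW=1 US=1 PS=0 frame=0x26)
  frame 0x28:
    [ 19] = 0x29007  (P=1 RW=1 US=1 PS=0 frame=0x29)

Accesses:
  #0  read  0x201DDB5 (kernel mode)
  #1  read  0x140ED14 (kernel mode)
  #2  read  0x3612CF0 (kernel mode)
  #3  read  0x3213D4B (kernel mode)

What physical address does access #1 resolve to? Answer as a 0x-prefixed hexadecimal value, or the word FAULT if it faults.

Walk each access:
#0 VA=0x201DDB5 (r,kernel):
  L0: frame=0x17 idx=16 entry=0x19007 [P=1 RW=1 US=1 PS=0]
  L1: frame=0x19 idx=29 entry=0x1B007 [P=1 RW=1 US=1 PS=0]
  ⇒ phys 0x1BDB5  [2 reads]
#1 VA=0x140ED14 (r,kernel):
  L0: frame=0x17 idx=10 entry=0x1E007 [P=1 RW=1 US=1 PS=0]
  L1: frame=0x1E idx=14 entry=0x22007 [P=1 RW=1 US=1 PS=0]
  ⇒ phys 0x22D14  [2 reads]
#2 VA=0x3612CF0 (r,kernel):
  L0: frame=0x17 idx=27 entry=0x24007 [P=1 RW=1 US=1 PS=0]
  L1: frame=0x24 idx=18 entry=0x26007 [P=1 RW=1 US=1 PS=0]
  ⇒ phys 0x26CF0  [2 reads]
#3 VA=0x3213D4B (r,kernel):
  L0: frame=0x17 idx=25 entry=0x28007 [P=1 RW=1 US=1 PS=0]
  L1: frame=0x28 idx=19 entry=0x29007 [P=1 RW=1 US=1 PS=0]
  ⇒ phys 0x29D4B  [2 reads]

Access #1 PA: 0x22D14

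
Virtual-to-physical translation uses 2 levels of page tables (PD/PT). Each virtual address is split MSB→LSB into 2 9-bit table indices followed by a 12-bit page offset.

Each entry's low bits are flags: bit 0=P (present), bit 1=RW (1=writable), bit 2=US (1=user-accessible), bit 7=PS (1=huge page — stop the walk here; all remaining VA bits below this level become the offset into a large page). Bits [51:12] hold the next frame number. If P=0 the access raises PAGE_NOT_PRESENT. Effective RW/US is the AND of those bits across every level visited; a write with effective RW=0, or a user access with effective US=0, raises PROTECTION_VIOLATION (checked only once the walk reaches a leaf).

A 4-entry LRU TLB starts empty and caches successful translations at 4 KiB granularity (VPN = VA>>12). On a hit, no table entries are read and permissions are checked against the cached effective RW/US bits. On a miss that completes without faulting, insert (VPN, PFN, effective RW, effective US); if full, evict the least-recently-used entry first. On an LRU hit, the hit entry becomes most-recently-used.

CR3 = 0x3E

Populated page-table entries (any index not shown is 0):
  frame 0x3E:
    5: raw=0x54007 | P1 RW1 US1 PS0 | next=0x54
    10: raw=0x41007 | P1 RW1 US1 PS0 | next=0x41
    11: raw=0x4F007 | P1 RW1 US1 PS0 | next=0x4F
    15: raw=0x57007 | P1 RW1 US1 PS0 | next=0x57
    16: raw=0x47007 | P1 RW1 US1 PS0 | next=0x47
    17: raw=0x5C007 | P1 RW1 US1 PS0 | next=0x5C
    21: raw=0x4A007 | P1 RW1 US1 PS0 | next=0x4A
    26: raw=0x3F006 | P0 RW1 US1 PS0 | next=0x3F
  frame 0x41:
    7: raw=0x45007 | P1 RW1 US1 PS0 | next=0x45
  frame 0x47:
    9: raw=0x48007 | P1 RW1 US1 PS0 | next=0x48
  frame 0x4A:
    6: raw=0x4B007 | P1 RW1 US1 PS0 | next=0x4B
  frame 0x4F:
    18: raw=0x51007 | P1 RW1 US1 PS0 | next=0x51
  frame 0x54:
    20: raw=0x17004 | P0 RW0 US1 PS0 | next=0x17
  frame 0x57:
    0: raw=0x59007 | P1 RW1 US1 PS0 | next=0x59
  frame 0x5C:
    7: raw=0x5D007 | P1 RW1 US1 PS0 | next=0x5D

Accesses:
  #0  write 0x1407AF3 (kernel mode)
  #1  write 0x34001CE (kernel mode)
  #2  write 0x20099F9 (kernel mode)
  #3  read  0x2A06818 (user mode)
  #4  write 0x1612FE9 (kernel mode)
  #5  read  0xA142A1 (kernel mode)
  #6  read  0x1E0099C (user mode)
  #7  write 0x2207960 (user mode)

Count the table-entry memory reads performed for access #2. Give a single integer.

Trace:
#0 VA=0x1407AF3 (w,kernel):
  L0: frame=0x3E idx=10 entry=0x41007 [P=1 RW=1 US=1 PS=0]
  L1: frame=0x41 idx=7 entry=0x45007 [P=1 RW=1 US=1 PS=0]
  ✓ 0x45AF3  — 2 lookups
#1 VA=0x34001CE (w,kernel):
  L0: frame=0x3E idx=26 entry=0x3F006 [P=0 RW=1 US=1 PS=0]
  ⇒ fault: PAGE_NOT_PRESENT  — 1 lookups
#2 VA=0x20099F9 (w,kernel):
  L0: frame=0x3E idx=16 entry=0x47007 [P=1 RW=1 US=1 PS=0]
  L1: frame=0x47 idx=9 entry=0x48007 [P=1 RW=1 US=1 PS=0]
  ✓ 0x489F9  — 2 lookups
#3 VA=0x2A06818 (r,user):
  L0: frame=0x3E idx=21 entry=0x4A007 [P=1 RW=1 US=1 PS=0]
  L1: frame=0x4A idx=6 entry=0x4B007 [P=1 RW=1 US=1 PS=0]
  ✓ 0x4B818  — 2 lookups
#4 VA=0x1612FE9 (w,kernel):
  L0: frame=0x3E idx=11 entry=0x4F007 [P=1 RW=1 US=1 PS=0]
  L1: frame=0x4F idx=18 entry=0x51007 [P=1 RW=1 US=1 PS=0]
  ✓ 0x51FE9  — 2 lookups
#5 VA=0xA142A1 (r,kernel):
  L0: frame=0x3E idx=5 entry=0x54007 [P=1 RW=1 US=1 PS=0]
  L1: frame=0x54 idx=20 entry=0x17004 [P=0 RW=0 US=1 PS=0]
  ⇒ fault: PAGE_NOT_PRESENT  — 2 lookups
#6 VA=0x1E0099C (r,user):
  L0: frame=0x3E idx=15 entry=0x57007 [P=1 RW=1 US=1 PS=0]
  L1: frame=0x57 idx=0 entry=0x59007 [P=1 RW=1 US=1 PS=0]
  ✓ 0x5999C  — 2 lookups
#7 VA=0x2207960 (w,user):
  L0: frame=0x3E idx=17 entry=0x5C007 [P=1 RW=1 US=1 PS=0]
  L1: frame=0x5C idx=7 entry=0x5D007 [P=1 RW=1 US=1 PS=0]
  ✓ 0x5D960  — 2 lookups

Entries read for #2: 2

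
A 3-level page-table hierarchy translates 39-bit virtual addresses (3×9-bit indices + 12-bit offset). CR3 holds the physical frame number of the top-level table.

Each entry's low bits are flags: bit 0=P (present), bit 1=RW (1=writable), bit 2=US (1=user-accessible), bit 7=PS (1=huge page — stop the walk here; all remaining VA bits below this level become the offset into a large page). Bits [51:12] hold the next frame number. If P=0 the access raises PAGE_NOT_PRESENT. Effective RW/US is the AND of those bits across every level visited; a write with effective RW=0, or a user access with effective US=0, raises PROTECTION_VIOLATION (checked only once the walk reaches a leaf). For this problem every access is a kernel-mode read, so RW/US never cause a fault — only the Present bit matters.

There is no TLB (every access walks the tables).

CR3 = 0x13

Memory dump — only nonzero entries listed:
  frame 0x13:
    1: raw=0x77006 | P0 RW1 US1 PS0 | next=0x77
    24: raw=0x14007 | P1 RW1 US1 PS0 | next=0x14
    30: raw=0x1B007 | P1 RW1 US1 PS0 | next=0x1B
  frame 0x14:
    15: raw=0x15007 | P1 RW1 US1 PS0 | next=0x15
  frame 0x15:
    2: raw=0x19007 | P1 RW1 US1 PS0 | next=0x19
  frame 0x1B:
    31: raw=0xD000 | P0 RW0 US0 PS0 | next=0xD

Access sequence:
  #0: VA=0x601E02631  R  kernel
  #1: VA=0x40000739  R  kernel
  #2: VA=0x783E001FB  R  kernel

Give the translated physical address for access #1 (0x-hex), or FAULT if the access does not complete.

Per-access translation:
#0 VA=0x601E02631 (r,kernel):
  L0 @0x13[24] → 0x14007  P=1,RW=1,US=1,PS=0
  L1 @0x14[15] → 0x15007  P=1,RW=1,US=1,PS=0
  L2 @0x15[2] → 0x19007  P=1,RW=1,US=1,PS=0
  ⇒ phys 0x19631  [3 reads]
#1 VA=0x40000739 (r,kernel):
  L0 @0x13[1] → 0x77006  P=0,RW=1,US=1,PS=0
  ⇒ fault: PAGE_NOT_PRESENT  — 1 lookups
#2 VA=0x783E001FB (r,kernel):
  L0 @0x13[30] → 0x1B007  P=1,RW=1,US=1,PS=0
  L1 @0x1B[31] → 0xD000  P=0,RW=0,US=0,PS=0
  ⇒ fault: PAGE_NOT_PRESENT  — 2 lookups

Access #1 PA: FAULT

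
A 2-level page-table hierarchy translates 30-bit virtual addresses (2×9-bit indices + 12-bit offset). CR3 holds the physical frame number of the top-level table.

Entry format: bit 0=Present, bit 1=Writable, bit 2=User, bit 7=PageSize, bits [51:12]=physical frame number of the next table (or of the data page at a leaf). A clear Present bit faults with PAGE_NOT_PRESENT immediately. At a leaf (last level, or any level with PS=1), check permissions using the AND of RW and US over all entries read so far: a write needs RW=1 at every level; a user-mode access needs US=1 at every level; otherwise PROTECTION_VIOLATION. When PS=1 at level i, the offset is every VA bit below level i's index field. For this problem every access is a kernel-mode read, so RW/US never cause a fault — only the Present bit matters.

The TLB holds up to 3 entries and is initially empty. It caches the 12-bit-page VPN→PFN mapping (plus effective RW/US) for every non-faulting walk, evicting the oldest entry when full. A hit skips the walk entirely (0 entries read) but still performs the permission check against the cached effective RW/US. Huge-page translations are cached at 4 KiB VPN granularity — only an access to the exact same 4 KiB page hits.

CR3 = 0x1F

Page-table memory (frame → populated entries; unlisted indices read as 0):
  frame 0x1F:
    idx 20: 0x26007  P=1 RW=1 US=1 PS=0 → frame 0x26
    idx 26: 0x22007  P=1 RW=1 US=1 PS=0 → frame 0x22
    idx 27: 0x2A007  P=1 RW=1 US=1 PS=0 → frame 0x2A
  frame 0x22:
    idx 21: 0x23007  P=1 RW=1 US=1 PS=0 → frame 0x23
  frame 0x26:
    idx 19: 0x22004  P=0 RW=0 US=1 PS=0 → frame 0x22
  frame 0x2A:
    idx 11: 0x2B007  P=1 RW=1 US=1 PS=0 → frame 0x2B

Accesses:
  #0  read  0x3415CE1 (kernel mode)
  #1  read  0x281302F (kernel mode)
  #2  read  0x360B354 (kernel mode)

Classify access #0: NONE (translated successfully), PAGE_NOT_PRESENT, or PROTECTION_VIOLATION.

Per-access translation:
#0 VA=0x3415CE1 (r,kernel):
  L0 @0x1F[26] → 0x22007  P=1,RW=1,US=1,PS=0
  L1 @0x22[21] → 0x23007  P=1,RW=1,US=1,PS=0
  → PA=0x23CE1  (2 entries read)
#1 VA=0x281302F (r,kernel):
  L0 @0x1F[20] → 0x26007  P=1,RW=1,US=1,PS=0
  L1 @0x26[19] → 0x22004  P=0,RW=0,US=1,PS=0
  → PAGE_NOT_PRESENT  (2 entries read)
#2 VA=0x360B354 (r,kernel):
  L0 @0x1F[27] → 0x2A007  P=1,RW=1,US=1,PS=0
  L1 @0x2A[11] → 0x2B007  P=1,RW=1,US=1,PS=0
  → PA=0x2B354  (2 entries read)

Access #0 fault: NONE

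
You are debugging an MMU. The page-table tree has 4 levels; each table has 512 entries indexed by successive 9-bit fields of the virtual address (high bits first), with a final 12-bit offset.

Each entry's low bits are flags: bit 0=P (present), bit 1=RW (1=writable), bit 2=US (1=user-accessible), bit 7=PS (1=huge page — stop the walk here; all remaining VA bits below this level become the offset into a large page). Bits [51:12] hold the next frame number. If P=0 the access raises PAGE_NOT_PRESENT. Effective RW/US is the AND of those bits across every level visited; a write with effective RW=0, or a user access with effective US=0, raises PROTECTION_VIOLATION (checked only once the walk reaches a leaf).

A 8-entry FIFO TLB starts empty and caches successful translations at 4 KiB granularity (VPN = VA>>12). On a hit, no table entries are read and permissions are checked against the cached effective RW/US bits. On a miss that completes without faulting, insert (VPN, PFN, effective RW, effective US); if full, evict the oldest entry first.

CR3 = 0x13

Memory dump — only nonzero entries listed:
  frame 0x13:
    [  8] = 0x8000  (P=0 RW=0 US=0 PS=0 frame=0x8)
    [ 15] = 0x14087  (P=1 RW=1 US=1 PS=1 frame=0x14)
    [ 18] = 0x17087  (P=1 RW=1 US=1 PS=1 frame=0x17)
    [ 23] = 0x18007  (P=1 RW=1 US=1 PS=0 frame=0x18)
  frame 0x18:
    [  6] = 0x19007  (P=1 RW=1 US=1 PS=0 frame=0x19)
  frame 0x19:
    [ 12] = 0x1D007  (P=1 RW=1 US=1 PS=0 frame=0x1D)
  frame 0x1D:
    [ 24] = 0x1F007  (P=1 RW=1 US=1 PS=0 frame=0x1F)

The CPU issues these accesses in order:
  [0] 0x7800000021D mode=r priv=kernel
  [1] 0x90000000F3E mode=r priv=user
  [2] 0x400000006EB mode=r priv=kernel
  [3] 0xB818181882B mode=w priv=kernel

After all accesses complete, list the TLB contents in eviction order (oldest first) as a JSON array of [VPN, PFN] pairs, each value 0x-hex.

Per-access translation:
#0 VA=0x7800000021D (r,kernel):
  L0: frame=0x13 idx=15 entry=0x14087 [P=1 RW=1 US=1 PS=1]
  ✓ 0x1421D (huge @L0)  — 1 lookups
#1 VA=0x90000000F3E (r,user):
  L0: frame=0x13 idx=18 entry=0x17087 [P=1 RW=1 US=1 PS=1]
  ✓ 0x17F3E (huge @L0)  — 1 lookups
#2 VA=0x400000006EB (r,kernel):
  L0: frame=0x13 idx=8 entry=0x8000 [P=0 RW=0 US=0 PS=0]
  ⇒ fault: PAGE_NOT_PRESENT  — 1 lookups
#3 VA=0xB818181882B (w,kernel):
  L0: frame=0x13 idx=23 entry=0x18007 [P=1 RW=1 US=1 PS=0]
  L1: frame=0x18 idx=6 entry=0x19007 [P=1 RW=1 US=1 PS=0]
  L2: frame=0x19 idx=12 entry=0x1D007 [P=1 RW=1 US=1 PS=0]
  L3: frame=0x1D idx=24 entry=0x1F007 [P=1 RW=1 US=1 PS=0]
  ✓ 0x1F82B  — 4 lookups

TLB: [["0x78000000", "0x14"], ["0x90000000", "0x17"], ["0xB8181818", "0x1F"]]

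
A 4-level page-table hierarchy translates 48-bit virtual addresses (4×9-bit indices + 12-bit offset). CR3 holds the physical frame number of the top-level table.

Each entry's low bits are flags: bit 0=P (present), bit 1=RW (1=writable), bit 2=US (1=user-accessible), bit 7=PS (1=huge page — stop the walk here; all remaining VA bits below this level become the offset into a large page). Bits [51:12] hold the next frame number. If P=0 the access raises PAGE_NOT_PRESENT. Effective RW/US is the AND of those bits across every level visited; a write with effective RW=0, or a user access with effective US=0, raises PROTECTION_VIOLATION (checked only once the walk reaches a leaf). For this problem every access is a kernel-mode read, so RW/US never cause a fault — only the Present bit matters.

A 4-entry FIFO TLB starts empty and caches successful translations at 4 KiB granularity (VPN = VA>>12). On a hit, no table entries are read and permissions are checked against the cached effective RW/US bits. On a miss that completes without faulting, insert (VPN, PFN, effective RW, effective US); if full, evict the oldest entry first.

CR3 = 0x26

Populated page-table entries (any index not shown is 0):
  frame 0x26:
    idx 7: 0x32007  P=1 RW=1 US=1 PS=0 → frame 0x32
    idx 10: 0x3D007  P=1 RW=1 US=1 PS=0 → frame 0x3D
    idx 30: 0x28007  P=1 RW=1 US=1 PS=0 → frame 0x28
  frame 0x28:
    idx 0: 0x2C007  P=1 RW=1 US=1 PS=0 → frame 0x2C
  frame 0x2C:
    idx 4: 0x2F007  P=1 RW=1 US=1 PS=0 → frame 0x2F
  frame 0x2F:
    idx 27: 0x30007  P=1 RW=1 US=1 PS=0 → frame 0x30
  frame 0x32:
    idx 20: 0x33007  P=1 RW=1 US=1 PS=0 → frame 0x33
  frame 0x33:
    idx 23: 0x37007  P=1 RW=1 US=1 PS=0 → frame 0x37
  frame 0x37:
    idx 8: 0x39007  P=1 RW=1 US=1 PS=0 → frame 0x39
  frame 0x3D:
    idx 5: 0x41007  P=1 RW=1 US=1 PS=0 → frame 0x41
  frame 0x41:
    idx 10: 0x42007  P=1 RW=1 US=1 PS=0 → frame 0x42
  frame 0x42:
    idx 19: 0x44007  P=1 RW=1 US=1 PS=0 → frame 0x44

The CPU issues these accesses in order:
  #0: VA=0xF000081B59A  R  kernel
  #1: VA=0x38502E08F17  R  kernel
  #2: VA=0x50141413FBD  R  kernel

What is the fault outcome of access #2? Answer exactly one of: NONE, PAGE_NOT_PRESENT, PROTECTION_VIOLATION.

Walk each access:
#0 VA=0xF000081B59A (r,kernel):
  L0: frame=0x26 idx=30 entry=0x28007 [P=1 RW=1 US=1 PS=0]
  L1: frame=0x28 idx=0 entry=0x2C007 [P=1 RW=1 US=1 PS=0]
  L2: frame=0x2C idx=4 entry=0x2F007 [P=1 RW=1 US=1 PS=0]
  L3: frame=0x2F idx=27 entry=0x30007 [P=1 RW=1 US=1 PS=0]
  ✓ 0x3059A  — 4 lookups
#1 VA=0x38502E08F17 (r,kernel):
  L0: frame=0x26 idx=7 entry=0x32007 [P=1 RW=1 US=1 PS=0]
  L1: frame=0x32 idx=20 entry=0x33007 [P=1 RW=1 US=1 PS=0]
  L2: frame=0x33 idx=23 entry=0x37007 [P=1 RW=1 US=1 PS=0]
  L3: frame=0x37 idx=8 entry=0x39007 [P=1 RW=1 US=1 PS=0]
  ✓ 0x39F17  — 4 lookups
#2 VA=0x50141413FBD (r,kernel):
  L0: frame=0x26 idx=10 entry=0x3D007 [P=1 RW=1 US=1 PS=0]
  L1: frame=0x3D idx=5 entry=0x41007 [P=1 RW=1 US=1 PS=0]
  L2: frame=0x41 idx=10 entry=0x42007 [P=1 RW=1 US=1 PS=0]
  L3: frame=0x42 idx=19 entry=0x44007 [P=1 RW=1 US=1 PS=0]
  ✓ 0x44FBD  — 4 lookups

Access #2 fault: NONE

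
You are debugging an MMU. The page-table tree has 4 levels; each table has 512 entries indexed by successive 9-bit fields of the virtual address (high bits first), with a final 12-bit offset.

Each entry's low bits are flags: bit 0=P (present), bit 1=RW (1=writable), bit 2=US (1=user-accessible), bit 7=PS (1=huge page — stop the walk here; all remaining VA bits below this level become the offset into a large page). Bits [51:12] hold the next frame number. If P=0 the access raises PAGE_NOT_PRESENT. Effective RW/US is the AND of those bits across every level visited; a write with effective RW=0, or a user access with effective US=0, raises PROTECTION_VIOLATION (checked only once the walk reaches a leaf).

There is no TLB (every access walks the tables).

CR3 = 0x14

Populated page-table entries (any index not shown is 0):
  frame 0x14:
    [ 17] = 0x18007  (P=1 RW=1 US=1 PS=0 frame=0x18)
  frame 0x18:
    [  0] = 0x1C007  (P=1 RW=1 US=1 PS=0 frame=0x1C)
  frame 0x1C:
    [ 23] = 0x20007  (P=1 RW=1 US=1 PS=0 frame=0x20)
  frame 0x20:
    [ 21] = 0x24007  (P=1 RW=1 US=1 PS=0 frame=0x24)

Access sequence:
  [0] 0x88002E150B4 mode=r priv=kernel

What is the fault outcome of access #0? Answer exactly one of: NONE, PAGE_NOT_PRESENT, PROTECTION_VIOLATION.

Per-access translation:
#0 VA=0x88002E150B4 (r,kernel):
  L0 @0x14[17] → 0x18007  P=1,RW=1,US=1,PS=0
  L1 @0x18[0] → 0x1C007  P=1,RW=1,US=1,PS=0
  L2 @0x1C[23] → 0x20007  P=1,RW=1,US=1,PS=0
  L3 @0x20[21] → 0x24007  P=1,RW=1,US=1,PS=0
  ⇒ phys 0x240B4  [4 reads]

Access #0 fault: NONE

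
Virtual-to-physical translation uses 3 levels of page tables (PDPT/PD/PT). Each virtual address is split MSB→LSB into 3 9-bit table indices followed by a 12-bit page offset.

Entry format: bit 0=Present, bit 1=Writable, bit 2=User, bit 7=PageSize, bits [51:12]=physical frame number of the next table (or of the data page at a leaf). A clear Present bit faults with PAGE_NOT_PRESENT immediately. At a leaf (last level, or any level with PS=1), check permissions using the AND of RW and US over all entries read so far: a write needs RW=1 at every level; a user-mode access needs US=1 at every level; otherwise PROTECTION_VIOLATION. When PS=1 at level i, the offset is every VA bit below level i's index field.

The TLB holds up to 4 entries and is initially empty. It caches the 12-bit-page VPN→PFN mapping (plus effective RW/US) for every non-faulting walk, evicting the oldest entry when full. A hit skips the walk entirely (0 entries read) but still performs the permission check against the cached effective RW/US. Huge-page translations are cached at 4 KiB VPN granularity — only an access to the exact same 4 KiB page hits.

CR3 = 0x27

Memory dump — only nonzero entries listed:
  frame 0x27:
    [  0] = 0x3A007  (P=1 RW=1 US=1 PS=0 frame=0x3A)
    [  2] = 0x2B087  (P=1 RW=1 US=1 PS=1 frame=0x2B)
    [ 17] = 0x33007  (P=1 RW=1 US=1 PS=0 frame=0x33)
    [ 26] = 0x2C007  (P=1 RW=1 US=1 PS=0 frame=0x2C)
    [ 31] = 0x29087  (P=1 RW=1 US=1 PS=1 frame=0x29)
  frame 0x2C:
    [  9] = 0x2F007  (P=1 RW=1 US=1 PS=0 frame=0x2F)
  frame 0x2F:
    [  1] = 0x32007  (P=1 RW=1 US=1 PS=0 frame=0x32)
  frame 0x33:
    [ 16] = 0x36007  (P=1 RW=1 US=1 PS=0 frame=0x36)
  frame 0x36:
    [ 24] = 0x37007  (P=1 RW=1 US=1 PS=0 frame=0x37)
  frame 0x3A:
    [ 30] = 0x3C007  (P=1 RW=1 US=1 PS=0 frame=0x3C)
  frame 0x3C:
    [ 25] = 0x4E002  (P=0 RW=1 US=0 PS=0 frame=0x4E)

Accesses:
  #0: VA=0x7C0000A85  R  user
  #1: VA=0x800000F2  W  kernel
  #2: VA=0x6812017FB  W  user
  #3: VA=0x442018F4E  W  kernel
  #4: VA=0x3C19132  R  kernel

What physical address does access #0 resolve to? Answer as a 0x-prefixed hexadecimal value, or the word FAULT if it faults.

Walk each access:
#0 VA=0x7C0000A85 (r,user):
  L0 @0x27[31] → 0x29087  P=1,RW=1,US=1,PS=1
  ⇒ phys 0x29A85 (huge @L0)  [1 reads]
#1 VA=0x800000F2 (w,kernel):
  L0 @0x27[2] → 0x2B087  P=1,RW=1,US=1,PS=1
  ⇒ phys 0x2B0F2 (huge @L0)  [1 reads]
#2 VA=0x6812017FB (w,user):
  L0 @0x27[26] → 0x2C007  P=1,RW=1,US=1,PS=0
  L1 @0x2C[9] → 0x2F007  P=1,RW=1,US=1,PS=0
  L2 @0x2F[1] → 0x32007  P=1,RW=1,US=1,PS=0
  ⇒ phys 0x327FB  [3 reads]
#3 VA=0x442018F4E (w,kernel):
  L0 @0x27[17] → 0x33007  P=1,RW=1,US=1,PS=0
  L1 @0x33[16] → 0x36007  P=1,RW=1,US=1,PS=0
  L2 @0x36[24] → 0x37007  P=1,RW=1,US=1,PS=0
  ⇒ phys 0x37F4E  [3 reads]
#4 VA=0x3C19132 (r,kernel):
  L0 @0x27[0] → 0x3A007  P=1,RW=1,US=1,PS=0
  L1 @0x3A[30] → 0x3C007  P=1,RW=1,US=1,PS=0
  L2 @0x3C[25] → 0x4E002  P=0,RW=1,US=0,PS=0
  ✗ PAGE_NOT_PRESENT  [3 reads]

Access #0 PA: 0x29A85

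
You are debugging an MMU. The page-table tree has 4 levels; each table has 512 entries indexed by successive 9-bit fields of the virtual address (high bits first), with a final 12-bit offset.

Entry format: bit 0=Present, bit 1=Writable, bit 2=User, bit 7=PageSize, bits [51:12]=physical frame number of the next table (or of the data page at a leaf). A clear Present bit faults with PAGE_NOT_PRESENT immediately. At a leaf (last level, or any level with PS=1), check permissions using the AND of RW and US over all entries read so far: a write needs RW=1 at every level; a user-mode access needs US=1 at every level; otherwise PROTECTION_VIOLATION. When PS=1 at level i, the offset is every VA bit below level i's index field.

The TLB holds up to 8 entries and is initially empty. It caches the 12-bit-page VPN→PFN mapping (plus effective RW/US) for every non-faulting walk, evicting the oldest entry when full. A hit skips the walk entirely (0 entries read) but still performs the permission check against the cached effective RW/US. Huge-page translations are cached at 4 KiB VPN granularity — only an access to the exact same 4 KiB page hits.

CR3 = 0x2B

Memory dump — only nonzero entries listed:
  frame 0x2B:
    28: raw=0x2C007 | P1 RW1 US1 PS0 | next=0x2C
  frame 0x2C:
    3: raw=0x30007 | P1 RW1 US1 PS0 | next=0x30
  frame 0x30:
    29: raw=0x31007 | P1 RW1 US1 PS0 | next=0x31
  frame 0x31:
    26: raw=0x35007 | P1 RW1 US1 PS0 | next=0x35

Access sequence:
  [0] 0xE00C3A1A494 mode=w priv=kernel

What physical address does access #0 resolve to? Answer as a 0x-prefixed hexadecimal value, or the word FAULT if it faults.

Walk each access:
#0 VA=0xE00C3A1A494 (w,kernel):
  L0 @0x2B[28] → 0x2C007  P=1,RW=1,US=1,PS=0
  L1 @0x2C[3] → 0x30007  P=1,RW=1,US=1,PS=0
  L2 @0x30[29] → 0x31007  P=1,RW=1,US=1,PS=0
  L3 @0x31[26] → 0x35007  P=1,RW=1,US=1,PS=0
  → PA=0x35494  (4 entries read)

Access #0 PA: 0x35494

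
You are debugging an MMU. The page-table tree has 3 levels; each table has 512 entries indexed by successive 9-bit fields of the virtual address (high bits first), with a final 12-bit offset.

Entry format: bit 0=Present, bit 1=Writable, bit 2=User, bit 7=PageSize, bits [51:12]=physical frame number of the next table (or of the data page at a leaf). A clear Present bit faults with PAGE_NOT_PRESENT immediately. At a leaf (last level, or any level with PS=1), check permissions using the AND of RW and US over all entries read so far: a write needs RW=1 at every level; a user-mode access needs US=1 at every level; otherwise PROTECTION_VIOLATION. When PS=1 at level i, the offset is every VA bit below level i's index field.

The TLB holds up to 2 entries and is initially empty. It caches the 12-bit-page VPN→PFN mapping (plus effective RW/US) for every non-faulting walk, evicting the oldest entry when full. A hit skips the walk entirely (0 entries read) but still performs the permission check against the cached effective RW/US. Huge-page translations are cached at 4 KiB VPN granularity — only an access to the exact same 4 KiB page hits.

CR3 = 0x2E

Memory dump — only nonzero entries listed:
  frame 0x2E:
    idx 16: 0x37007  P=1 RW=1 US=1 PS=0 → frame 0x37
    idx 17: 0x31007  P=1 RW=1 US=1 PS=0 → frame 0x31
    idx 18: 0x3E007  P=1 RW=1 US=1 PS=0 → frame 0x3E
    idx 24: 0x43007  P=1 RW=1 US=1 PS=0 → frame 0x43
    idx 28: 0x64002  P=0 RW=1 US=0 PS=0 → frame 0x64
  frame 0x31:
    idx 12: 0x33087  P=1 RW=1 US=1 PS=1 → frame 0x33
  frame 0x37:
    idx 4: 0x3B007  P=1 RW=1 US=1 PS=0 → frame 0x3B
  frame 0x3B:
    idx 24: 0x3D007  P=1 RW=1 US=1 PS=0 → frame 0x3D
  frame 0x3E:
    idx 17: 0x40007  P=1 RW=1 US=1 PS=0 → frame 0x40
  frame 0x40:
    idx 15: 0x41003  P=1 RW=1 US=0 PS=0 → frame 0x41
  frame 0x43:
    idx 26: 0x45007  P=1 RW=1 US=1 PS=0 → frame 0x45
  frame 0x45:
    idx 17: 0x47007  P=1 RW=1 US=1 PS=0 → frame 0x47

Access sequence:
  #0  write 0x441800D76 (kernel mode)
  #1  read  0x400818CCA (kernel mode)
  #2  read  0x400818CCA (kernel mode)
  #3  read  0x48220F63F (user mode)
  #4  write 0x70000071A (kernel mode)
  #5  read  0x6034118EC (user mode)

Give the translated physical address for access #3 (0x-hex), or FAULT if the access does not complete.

Trace:
#0 VA=0x441800D76 (w,kernel):
  lvl0: tbl 0x2E, slot 17 ⇒ 0x31007 (P1/RW1/US1/PS0)
  lvl1: tbl 0x31, slot 12 ⇒ 0x33087 (P1/RW1/US1/PS1)
  ⇒ phys 0x33D76 (huge @L1)  [2 reads]
#1 VA=0x400818CCA (r,kernel):
  lvl0: tbl 0x2E, slot 16 ⇒ 0x37007 (P1/RW1/US1/PS0)
  lvl1: tbl 0x37, slot 4 ⇒ 0x3B007 (P1/RW1/US1/PS0)
  lvl2: tbl 0x3B, slot 24 ⇒ 0x3D007 (P1/RW1/US1/PS0)
  ⇒ phys 0x3DCCA  [3 reads]
#2 VA=0x400818CCA (r,kernel):
  TLB hit vpn=0x400818 → PA=0x3DCCA
#3 VA=0x48220F63F (r,user):
  lvl0: tbl 0x2E, slot 18 ⇒ 0x3E007 (P1/RW1/US1/PS0)
  lvl1: tbl 0x3E, slot 17 ⇒ 0x40007 (P1/RW1/US1/PS0)
  lvl2: tbl 0x40, slot 15 ⇒ 0x41003 (P1/RW1/US0/PS0)
  ⇒ fault: PROTECTION_VIOLATION  — 3 lookups
#4 VA=0x70000071A (w,kernel):
  lvl0: tbl 0x2E, slot 28 ⇒ 0x64002 (P0/RW1/US0/PS0)
  ⇒ fault: PAGE_NOT_PRESENT  — 1 lookups
#5 VA=0x6034118EC (r,user):
  lvl0: tbl 0x2E, slot 24 ⇒ 0x43007 (P1/RW1/US1/PS0)
  lvl1: tbl 0x43, slot 26 ⇒ 0x45007 (P1/RW1/US1/PS0)
  lvl2: tbl 0x45, slot 17 ⇒ 0x47007 (P1/RW1/US1/PS0)
  ⇒ phys 0x478EC  [3 reads]

Access #3 PA: FAULT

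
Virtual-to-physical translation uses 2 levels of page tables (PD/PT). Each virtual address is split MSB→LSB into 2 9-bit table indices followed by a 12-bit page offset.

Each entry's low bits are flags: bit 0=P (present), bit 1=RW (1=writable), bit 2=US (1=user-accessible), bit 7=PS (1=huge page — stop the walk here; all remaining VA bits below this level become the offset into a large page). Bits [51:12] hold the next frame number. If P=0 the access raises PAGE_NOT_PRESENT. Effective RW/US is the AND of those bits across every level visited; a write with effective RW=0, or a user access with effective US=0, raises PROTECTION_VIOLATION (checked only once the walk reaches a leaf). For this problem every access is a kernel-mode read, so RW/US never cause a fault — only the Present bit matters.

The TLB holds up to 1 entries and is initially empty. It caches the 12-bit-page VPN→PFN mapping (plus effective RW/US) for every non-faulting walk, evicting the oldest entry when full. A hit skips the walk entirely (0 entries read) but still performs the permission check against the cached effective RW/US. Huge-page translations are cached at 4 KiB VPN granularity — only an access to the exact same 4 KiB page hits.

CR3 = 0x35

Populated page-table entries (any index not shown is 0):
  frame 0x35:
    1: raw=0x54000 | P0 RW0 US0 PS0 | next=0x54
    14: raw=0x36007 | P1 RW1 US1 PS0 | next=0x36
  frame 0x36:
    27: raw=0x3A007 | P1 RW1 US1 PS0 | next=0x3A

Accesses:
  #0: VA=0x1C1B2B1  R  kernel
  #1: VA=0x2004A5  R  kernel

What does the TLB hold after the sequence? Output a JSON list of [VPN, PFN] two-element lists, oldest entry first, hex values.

Walk each access:
#0 VA=0x1C1B2B1 (r,kernel):
  L0: frame=0x35 idx=14 entry=0x36007 [P=1 RW=1 US=1 PS=0]
  L1: frame=0x36 idx=27 entry=0x3A007 [P=1 RW=1 US=1 PS=0]
  ⇒ phys 0x3A2B1  [2 reads]
#1 VA=0x2004A5 (r,kernel):
  L0: frame=0x35 idx=1 entry=0x54000 [P=0 RW=0 US=0 PS=0]
  ⇒ fault: PAGE_NOT_PRESENT  — 1 lookups

TLB: [["0x1C1B", "0x3A"]]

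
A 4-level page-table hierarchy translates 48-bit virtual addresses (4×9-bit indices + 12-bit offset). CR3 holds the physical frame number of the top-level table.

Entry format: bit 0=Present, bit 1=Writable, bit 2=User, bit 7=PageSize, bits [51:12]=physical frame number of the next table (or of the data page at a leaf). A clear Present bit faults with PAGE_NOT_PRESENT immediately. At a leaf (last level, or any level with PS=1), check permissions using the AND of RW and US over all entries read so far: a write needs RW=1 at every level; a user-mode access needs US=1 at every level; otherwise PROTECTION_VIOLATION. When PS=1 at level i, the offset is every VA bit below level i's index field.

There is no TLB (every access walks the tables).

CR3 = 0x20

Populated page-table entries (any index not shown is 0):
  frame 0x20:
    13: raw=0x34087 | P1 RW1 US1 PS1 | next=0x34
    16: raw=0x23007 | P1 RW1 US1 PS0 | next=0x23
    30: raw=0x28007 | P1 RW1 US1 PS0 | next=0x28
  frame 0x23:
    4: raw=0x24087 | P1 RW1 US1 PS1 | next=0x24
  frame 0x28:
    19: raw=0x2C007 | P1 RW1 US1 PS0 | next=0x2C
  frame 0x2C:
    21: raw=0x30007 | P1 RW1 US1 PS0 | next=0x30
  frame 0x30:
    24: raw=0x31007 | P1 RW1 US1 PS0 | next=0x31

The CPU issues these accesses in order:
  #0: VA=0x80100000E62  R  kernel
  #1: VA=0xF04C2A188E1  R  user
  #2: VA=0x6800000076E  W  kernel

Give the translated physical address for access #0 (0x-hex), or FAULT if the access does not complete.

Per-access translation:
#0 VA=0x80100000E62 (r,kernel):
  lvl0: tbl 0x20, slot 16 ⇒ 0x23007 (P1/RW1/US1/PS0)
  lvl1: tbl 0x23, slot 4 ⇒ 0x24087 (P1/RW1/US1/PS1)
  ⇒ phys 0x24E62 (huge @L1)  [2 reads]
#1 VA=0xF04C2A188E1 (r,user):
  lvl0: tbl 0x20, slot 30 ⇒ 0x28007 (P1/RW1/US1/PS0)
  lvl1: tbl 0x28, slot 19 ⇒ 0x2C007 (P1/RW1/US1/PS0)
  lvl2: tbl 0x2C, slot 21 ⇒ 0x30007 (P1/RW1/US1/PS0)
  lvl3: tbl 0x30, slot 24 ⇒ 0x31007 (P1/RW1/US1/PS0)
  ⇒ phys 0x318E1  [4 reads]
#2 VA=0x6800000076E (w,kernel):
  lvl0: tbl 0x20, slot 13 ⇒ 0x34087 (P1/RW1/US1/PS1)
  ⇒ phys 0x3476E (huge @L0)  [1 reads]

Access #0 PA: 0x24E62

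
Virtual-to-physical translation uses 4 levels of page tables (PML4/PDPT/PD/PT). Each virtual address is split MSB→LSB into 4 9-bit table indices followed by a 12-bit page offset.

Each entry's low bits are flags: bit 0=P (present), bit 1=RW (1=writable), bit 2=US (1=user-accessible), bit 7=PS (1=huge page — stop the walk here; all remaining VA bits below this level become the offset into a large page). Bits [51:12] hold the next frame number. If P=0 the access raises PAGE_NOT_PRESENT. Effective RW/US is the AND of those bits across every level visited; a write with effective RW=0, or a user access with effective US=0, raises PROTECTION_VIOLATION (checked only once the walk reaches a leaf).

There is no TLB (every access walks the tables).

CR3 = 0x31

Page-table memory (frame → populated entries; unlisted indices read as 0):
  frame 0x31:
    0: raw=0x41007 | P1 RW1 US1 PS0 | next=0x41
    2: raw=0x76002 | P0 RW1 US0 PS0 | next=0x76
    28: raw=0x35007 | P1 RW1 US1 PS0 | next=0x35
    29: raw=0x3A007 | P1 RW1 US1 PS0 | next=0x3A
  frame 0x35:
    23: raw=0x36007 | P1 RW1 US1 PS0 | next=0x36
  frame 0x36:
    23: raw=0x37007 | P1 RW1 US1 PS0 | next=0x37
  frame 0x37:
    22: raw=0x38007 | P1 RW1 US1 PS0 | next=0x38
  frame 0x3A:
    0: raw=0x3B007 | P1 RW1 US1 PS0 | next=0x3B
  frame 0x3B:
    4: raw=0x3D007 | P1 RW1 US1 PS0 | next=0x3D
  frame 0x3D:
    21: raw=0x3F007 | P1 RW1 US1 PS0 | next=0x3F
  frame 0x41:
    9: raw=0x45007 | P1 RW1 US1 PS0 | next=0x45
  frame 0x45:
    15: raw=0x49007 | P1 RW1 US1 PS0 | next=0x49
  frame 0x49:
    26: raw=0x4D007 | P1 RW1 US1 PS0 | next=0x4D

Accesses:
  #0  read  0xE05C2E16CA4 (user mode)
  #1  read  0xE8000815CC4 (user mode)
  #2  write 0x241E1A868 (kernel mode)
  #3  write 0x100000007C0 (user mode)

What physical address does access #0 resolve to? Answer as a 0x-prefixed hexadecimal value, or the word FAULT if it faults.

Trace:
#0 VA=0xE05C2E16CA4 (r,user):
  lvl0: tbl 0x31, slot 28 ⇒ 0x35007 (P1/RW1/US1/PS0)
  lvl1: tbl 0x35, slot 23 ⇒ 0x36007 (P1/RW1/US1/PS0)
  lvl2: tbl 0x36, slot 23 ⇒ 0x37007 (P1/RW1/US1/PS0)
  lvl3: tbl 0x37, slot 22 ⇒ 0x38007 (P1/RW1/US1/PS0)
  ⇒ phys 0x38CA4  [4 reads]
#1 VA=0xE8000815CC4 (r,user):
  lvl0: tbl 0x31, slot 29 ⇒ 0x3A007 (P1/RW1/US1/PS0)
  lvl1: tbl 0x3A, slot 0 ⇒ 0x3B007 (P1/RW1/US1/PS0)
  lvl2: tbl 0x3B, slot 4 ⇒ 0x3D007 (P1/RW1/US1/PS0)
  lvl3: tbl 0x3D, slot 21 ⇒ 0x3F007 (P1/RW1/US1/PS0)
  ⇒ phys 0x3FCC4  [4 reads]
#2 VA=0x241E1A868 (w,kernel):
  lvl0: tbl 0x31, slot 0 ⇒ 0x41007 (P1/RW1/US1/PS0)
  lvl1: tbl 0x41, slot 9 ⇒ 0x45007 (P1/RW1/US1/PS0)
  lvl2: tbl 0x45, slot 15 ⇒ 0x49007 (P1/RW1/US1/PS0)
  lvl3: tbl 0x49, slot 26 ⇒ 0x4D007 (P1/RW1/US1/PS0)
  ⇒ phys 0x4D868  [4 reads]
#3 VA=0x100000007C0 (w,user):
  lvl0: tbl 0x31, slot 2 ⇒ 0x76002 (P0/RW1/US0/PS0)
  → PAGE_NOT_PRESENT  (1 entries read)

Access #0 PA: 0x38CA4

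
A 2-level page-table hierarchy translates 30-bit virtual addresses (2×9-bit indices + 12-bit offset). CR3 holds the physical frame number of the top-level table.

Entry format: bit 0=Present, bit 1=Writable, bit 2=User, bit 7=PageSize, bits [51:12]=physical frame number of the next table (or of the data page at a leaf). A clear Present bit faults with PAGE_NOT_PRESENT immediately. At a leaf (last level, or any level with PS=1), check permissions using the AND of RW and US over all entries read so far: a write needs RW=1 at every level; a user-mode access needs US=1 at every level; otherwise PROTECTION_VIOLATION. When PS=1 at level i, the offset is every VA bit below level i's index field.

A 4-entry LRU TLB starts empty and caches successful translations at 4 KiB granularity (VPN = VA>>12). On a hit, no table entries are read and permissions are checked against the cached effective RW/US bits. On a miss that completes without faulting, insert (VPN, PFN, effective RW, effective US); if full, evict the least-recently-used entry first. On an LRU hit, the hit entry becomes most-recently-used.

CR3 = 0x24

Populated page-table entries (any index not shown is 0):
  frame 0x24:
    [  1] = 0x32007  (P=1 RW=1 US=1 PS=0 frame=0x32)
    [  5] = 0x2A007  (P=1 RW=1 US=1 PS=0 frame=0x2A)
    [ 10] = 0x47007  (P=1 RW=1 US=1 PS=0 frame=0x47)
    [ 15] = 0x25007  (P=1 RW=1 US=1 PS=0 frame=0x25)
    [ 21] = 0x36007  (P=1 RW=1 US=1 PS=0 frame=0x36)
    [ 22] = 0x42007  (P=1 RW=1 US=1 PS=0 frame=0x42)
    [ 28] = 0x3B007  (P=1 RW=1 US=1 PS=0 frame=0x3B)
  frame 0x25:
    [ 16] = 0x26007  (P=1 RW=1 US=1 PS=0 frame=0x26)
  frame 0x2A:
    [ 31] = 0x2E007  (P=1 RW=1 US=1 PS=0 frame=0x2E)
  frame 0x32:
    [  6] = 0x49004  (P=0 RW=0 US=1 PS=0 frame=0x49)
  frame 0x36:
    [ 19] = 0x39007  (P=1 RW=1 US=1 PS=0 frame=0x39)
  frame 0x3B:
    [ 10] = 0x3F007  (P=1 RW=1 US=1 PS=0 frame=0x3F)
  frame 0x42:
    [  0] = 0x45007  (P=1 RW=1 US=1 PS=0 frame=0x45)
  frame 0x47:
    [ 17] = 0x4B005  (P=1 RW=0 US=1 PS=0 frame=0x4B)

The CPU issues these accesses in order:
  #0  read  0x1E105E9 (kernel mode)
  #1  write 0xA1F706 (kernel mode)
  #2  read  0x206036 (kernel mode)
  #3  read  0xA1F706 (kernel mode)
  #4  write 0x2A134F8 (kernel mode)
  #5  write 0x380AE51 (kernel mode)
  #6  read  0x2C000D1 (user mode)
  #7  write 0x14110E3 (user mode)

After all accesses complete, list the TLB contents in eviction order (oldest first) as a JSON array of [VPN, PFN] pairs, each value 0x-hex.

Per-access translation:
#0 VA=0x1E105E9 (r,kernel):
  L0: frame=0x24 idx=15 entry=0x25007 [P=1 RW=1 US=1 PS=0]
  L1: frame=0x25 idx=16 entry=0x26007 [P=1 RW=1 US=1 PS=0]
  ⇒ phys 0x265E9  [2 reads]
#1 VA=0xA1F706 (w,kernel):
  L0: frame=0x24 idx=5 entry=0x2A007 [P=1 RW=1 US=1 PS=0]
  L1: frame=0x2A idx=31 entry=0x2E007 [P=1 RW=1 US=1 PS=0]
  ⇒ phys 0x2E706  [2 reads]
#2 VA=0x206036 (r,kernel):
  L0: frame=0x24 idx=1 entry=0x32007 [P=1 RW=1 US=1 PS=0]
  L1: frame=0x32 idx=6 entry=0x49004 [P=0 RW=0 US=1 PS=0]
  ⇒ fault: PAGE_NOT_PRESENT  — 2 lookups
#3 VA=0xA1F706 (r,kernel):
  TLB hit vpn=0xA1F → PA=0x2E706
#4 VA=0x2A134F8 (w,kernel):
  L0: frame=0x24 idx=21 entry=0x36007 [P=1 RW=1 US=1 PS=0]
  L1: frame=0x36 idx=19 entry=0x39007 [P=1 RW=1 US=1 PS=0]
  ⇒ phys 0x394F8  [2 reads]
#5 VA=0x380AE51 (w,kernel):
  L0: frame=0x24 idx=28 entry=0x3B007 [P=1 RW=1 US=1 PS=0]
  L1: frame=0x3B idx=10 entry=0x3F007 [P=1 RW=1 US=1 PS=0]
  ⇒ phys 0x3FE51  [2 reads]
#6 VA=0x2C000D1 (r,user):
  L0: frame=0x24 idx=22 entry=0x42007 [P=1 RW=1 US=1 PS=0]
  L1: frame=0x42 idx=0 entry=0x45007 [P=1 RW=1 US=1 PS=0]
  ⇒ phys 0x450D1  [2 reads]
#7 VA=0x14110E3 (w,user):
  L0: frame=0x24 idx=10 entry=0x47007 [P=1 RW=1 US=1 PS=0]
  L1: frame=0x47 idx=17 entry=0x4B005 [P=1 RW=0 US=1 PS=0]
  ⇒ fault: PROTECTION_VIOLATION  — 2 lookups

TLB: [["0xA1F", "0x2E"], ["0x2A13", "0x39"], ["0x380A", "0x3F"], ["0x2C00", "0x45"]]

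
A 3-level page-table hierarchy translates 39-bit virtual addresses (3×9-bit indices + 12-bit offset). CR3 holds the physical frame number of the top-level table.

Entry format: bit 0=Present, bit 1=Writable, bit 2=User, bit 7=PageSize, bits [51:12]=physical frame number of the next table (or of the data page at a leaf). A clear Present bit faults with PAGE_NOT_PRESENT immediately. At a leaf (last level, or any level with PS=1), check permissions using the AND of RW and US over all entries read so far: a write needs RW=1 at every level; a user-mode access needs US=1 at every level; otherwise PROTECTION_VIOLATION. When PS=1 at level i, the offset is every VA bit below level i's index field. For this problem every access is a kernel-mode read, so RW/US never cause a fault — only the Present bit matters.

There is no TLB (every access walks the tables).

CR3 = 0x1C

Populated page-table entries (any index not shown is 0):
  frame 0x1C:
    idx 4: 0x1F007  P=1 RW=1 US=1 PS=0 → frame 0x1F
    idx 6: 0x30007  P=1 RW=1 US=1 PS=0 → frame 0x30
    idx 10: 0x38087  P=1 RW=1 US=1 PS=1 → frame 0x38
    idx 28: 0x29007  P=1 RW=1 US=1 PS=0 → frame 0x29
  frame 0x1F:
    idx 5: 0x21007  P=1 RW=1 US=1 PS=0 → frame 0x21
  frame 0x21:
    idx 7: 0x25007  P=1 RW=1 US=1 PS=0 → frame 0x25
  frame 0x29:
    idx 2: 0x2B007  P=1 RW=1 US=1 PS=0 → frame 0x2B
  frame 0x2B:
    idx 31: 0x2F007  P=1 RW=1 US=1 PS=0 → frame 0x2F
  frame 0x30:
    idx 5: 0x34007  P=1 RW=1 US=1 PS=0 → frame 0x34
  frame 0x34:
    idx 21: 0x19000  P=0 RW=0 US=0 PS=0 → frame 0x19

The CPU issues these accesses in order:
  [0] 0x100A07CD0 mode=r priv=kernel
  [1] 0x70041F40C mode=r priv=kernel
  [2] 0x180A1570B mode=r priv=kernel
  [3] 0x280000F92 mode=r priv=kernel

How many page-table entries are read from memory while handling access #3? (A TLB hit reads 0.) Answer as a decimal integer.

Walk each access:
#0 VA=0x100A07CD0 (r,kernel):
  lvl0: tbl 0x1C, slot 4 ⇒ 0x1F007 (P1/RW1/US1/PS0)
  lvl1: tbl 0x1F, slot 5 ⇒ 0x21007 (P1/RW1/US1/PS0)
  lvl2: tbl 0x21, slot 7 ⇒ 0x25007 (P1/RW1/US1/PS0)
  → PA=0x25CD0  (3 entries read)
#1 VA=0x70041F40C (r,kernel):
  lvl0: tbl 0x1C, slot 28 ⇒ 0x29007 (P1/RW1/US1/PS0)
  lvl1: tbl 0x29, slot 2 ⇒ 0x2B007 (P1/RW1/US1/PS0)
  lvl2: tbl 0x2B, slot 31 ⇒ 0x2F007 (P1/RW1/US1/PS0)
  → PA=0x2F40C  (3 entries read)
#2 VA=0x180A1570B (r,kernel):
  lvl0: tbl 0x1C, slot 6 ⇒ 0x30007 (P1/RW1/US1/PS0)
  lvl1: tbl 0x30, slot 5 ⇒ 0x34007 (P1/RW1/US1/PS0)
  lvl2: tbl 0x34, slot 21 ⇒ 0x19000 (P0/RW0/US0/PS0)
  → PAGE_NOT_PRESENT  (3 entries read)
#3 VA=0x280000F92 (r,kernel):
  lvl0: tbl 0x1C, slot 10 ⇒ 0x38087 (P1/RW1/US1/PS1)
  → PA=0x38F92 (huge @L0)  (1 entries read)

Entries read for #3: 1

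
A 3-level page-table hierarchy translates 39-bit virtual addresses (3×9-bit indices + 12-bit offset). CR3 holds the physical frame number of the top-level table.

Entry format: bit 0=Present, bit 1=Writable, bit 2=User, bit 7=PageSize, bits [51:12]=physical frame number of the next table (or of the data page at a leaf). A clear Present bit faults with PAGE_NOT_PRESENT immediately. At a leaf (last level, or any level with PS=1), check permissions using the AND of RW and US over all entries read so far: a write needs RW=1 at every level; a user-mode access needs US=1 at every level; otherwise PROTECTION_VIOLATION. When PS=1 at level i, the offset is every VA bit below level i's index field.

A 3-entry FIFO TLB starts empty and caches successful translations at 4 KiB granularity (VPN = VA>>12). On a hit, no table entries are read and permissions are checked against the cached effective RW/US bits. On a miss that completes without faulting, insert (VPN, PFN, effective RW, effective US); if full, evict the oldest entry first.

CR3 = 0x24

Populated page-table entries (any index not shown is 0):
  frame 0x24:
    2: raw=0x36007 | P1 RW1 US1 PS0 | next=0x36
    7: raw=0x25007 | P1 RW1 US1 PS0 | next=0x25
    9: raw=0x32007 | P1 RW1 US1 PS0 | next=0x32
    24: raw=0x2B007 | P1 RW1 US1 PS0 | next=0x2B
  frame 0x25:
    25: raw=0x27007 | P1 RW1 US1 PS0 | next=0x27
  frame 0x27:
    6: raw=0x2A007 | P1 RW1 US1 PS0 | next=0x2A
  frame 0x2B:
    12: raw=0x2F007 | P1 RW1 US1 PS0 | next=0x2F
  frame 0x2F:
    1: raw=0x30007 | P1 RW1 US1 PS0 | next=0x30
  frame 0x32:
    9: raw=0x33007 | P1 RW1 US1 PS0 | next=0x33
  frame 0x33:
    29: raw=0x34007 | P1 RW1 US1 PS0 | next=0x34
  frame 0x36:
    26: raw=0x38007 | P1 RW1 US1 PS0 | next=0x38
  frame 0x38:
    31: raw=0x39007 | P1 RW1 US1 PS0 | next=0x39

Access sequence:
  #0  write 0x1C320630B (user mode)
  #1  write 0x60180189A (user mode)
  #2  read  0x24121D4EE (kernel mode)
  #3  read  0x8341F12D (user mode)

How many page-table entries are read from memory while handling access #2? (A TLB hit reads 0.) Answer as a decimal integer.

Trace:
#0 VA=0x1C320630B (w,user):
  [0] read 0x24 idx=7: raw=0x25007 flags P=1 W=1 U=1 S=0
  [1] read 0x25 idx=25: raw=0x27007 flags P=1 W=1 U=1 S=0
  [2] read 0x27 idx=6: raw=0x2A007 flags P=1 W=1 U=1 S=0
  ✓ 0x2A30B  — 3 lookups
#1 VA=0x60180189A (w,user):
  [0] read 0x24 idx=24: raw=0x2B007 flags P=1 W=1 U=1 S=0
  [1] read 0x2B idx=12: raw=0x2F007 flags P=1 W=1 U=1 S=0
  [2] read 0x2F idx=1: raw=0x30007 flags P=1 W=1 U=1 S=0
  ✓ 0x3089A  — 3 lookups
#2 VA=0x24121D4EE (r,kernel):
  [0] read 0x24 idx=9: raw=0x32007 flags P=1 W=1 U=1 S=0
  [1] read 0x32 idx=9: raw=0x33007 flags P=1 W=1 U=1 S=0
  [2] read 0x33 idx=29: raw=0x34007 flags P=1 W=1 U=1 S=0
  ✓ 0x344EE  — 3 lookups
#3 VA=0x8341F12D (r,user):
  [0] read 0x24 idx=2: raw=0x36007 flags P=1 W=1 U=1 S=0
  [1] read 0x36 idx=26: raw=0x38007 flags P=1 W=1 U=1 S=0
  [2] read 0x38 idx=31: raw=0x39007 flags P=1 W=1 U=1 S=0
  ✓ 0x3912D  — 3 lookups

Entries read for #2: 3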